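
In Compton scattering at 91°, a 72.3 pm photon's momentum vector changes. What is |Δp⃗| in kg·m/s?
1.2859e-23 kg·m/s

Photon momentum magnitude is p = h/λ.

Initial momentum:
p₀ = h/λ = 6.6261e-34/7.2300e-11 = 9.1647e-24 kg·m/s

After scattering:
λ' = λ + Δλ = 72.3 + 2.4687 = 74.7687 pm
p' = h/λ' = 6.6261e-34/7.4769e-11 = 8.8621e-24 kg·m/s

Momentum is a vector; the scattered photon's direction makes angle θ = 91° with the incident direction. The magnitude of the vector change Δp⃗ = p⃗₀ − p⃗' is found from the law of cosines:
|Δp⃗|² = p₀² + p'² − 2p₀p'cos θ
|Δp⃗|² = (9.1647e-24)² + (8.8621e-24)² − 2·9.1647e-24·8.8621e-24·cos(91°)
|Δp⃗| = 1.2859e-23 kg·m/s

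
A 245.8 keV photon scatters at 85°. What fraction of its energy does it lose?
0.3051 (or 30.51%)

Calculate initial and final photon energies:

Initial: E₀ = 245.8 keV → λ₀ = 5.0441 pm
Compton shift: Δλ = 2.2148 pm
Final wavelength: λ' = 7.2590 pm
Final energy: E' = 170.8018 keV

Fractional energy loss:
(E₀ - E')/E₀ = (245.8000 - 170.8018)/245.8000
= 74.9982/245.8000
= 0.3051
= 30.51%

(Intermediate values are shown rounded; full precision is carried through to the final answer.)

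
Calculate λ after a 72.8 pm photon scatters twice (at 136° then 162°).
81.7055 pm

Apply Compton shift twice:

First scattering at θ₁ = 136°:
Δλ₁ = λ_C(1 - cos(136°))
Δλ₁ = 2.4263 × 1.7193
Δλ₁ = 4.1717 pm

After first scattering:
λ₁ = 72.8 + 4.1717 = 76.9717 pm

Second scattering at θ₂ = 162°:
Δλ₂ = λ_C(1 - cos(162°))
Δλ₂ = 2.4263 × 1.9511
Δλ₂ = 4.7339 pm

Final wavelength:
λ₂ = 76.9717 + 4.7339 = 81.7055 pm

Total shift: Δλ_total = 4.1717 + 4.7339 = 8.9055 pm

(Intermediate values are shown rounded; full precision is carried through to the final answer.)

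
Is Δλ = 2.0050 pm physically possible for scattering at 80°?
Yes, consistent

Calculate the expected shift for θ = 80°:

Δλ_expected = λ_C(1 - cos(80°))
Δλ_expected = 2.4263 × (1 - cos(80°))
Δλ_expected = 2.4263 × 0.8264
Δλ_expected = 2.0050 pm

Given shift: 2.0050 pm
Expected shift: 2.0050 pm
Difference: 0.0000 pm

The values match. This is consistent with Compton scattering at the stated angle.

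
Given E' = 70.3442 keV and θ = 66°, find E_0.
76.6000 keV

Convert final energy to wavelength (hc ≈ 1239.842 keV·pm):
λ' = hc/E' = 1239.842 / 70.3442 = 17.6254 pm

Calculate the Compton shift:
Δλ = λ_C(1 - cos(66°))
Δλ = 2.4263 × (1 - cos(66°))
Δλ = 1.4394 pm

Initial wavelength:
λ = λ' - Δλ = 17.6254 - 1.4394 = 16.1859 pm

Initial energy:
E = hc/λ = 1239.842 / 16.1859 = 76.6000 keV

(Intermediate values are shown rounded; full precision is carried through to the final answer.)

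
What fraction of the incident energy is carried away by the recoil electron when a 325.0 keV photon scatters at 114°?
0.4722 (or 47.22%)

Calculate initial and final photon energies:

Initial: E₀ = 325.0 keV → λ₀ = 3.8149 pm
Compton shift: Δλ = 3.4132 pm
Final wavelength: λ' = 7.2281 pm
Final energy: E' = 171.5314 keV

Fractional energy loss:
(E₀ - E')/E₀ = (325.0000 - 171.5314)/325.0000
= 153.4686/325.0000
= 0.4722
= 47.22%

(Intermediate values are shown rounded; full precision is carried through to the final answer.)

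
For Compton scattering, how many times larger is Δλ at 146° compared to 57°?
146° produces the larger shift by a factor of 4.017

Calculate both shifts using Δλ = λ_C(1 - cos θ):

For θ₁ = 57°:
Δλ₁ = 2.4263 × (1 - cos(57°))
Δλ₁ = 2.4263 × 0.4554
Δλ₁ = 1.1048 pm

For θ₂ = 146°:
Δλ₂ = 2.4263 × (1 - cos(146°))
Δλ₂ = 2.4263 × 1.8290
Δλ₂ = 4.4378 pm

The 146° angle produces the larger shift.
Ratio: 4.4378/1.1048 = 4.017

(Intermediate values are shown rounded; full precision is carried through to the final answer.)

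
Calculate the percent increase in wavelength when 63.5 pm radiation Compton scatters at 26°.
0.3867%

Calculate the Compton shift:
Δλ = λ_C(1 - cos(26°))
Δλ = 2.4263 × (1 - cos(26°))
Δλ = 2.4263 × 0.1012
Δλ = 0.2456 pm

Percentage change:
(Δλ/λ₀) × 100 = (0.2456/63.5) × 100
= 0.3867%

(Intermediate values are shown rounded; full precision is carried through to the final answer.)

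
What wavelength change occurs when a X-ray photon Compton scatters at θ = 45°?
0.7106 pm

Using the Compton scattering formula:
Δλ = λ_C(1 - cos θ)

where λ_C = h/(m_e·c) ≈ 2.4263 pm is the Compton wavelength of an electron.

For θ = 45°:
cos(45°) = 0.7071
1 - cos(45°) = 0.2929

Δλ = 2.4263 × 0.2929
Δλ = 0.7106 pm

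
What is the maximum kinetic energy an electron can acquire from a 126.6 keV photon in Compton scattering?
41.9460 keV

Maximum energy transfer occurs at θ = 180° (backscattering).

Initial photon: E₀ = 126.6 keV → λ₀ = 9.7934 pm

Maximum Compton shift (at 180°):
Δλ_max = 2λ_C = 2 × 2.4263 = 4.8526 pm

Final wavelength:
λ' = 9.7934 + 4.8526 = 14.6460 pm

Minimum photon energy (maximum energy to electron):
E'_min = hc/λ' = 84.6540 keV

Maximum electron kinetic energy:
K_max = E₀ - E'_min = 126.6000 - 84.6540 = 41.9460 keV

(Intermediate values are shown rounded; full precision is carried through to the final answer.)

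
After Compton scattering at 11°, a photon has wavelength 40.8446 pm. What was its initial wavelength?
40.8000 pm

From λ' = λ + Δλ, we have λ = λ' - Δλ

First calculate the Compton shift:
Δλ = λ_C(1 - cos θ)
Δλ = 2.4263 × (1 - cos(11°))
Δλ = 2.4263 × 0.0184
Δλ = 0.0446 pm

Initial wavelength:
λ = λ' - Δλ
λ = 40.8446 - 0.0446
λ = 40.8000 pm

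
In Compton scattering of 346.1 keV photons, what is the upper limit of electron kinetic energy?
199.1112 keV

Maximum energy transfer occurs at θ = 180° (backscattering).

Initial photon: E₀ = 346.1 keV → λ₀ = 3.5823 pm

Maximum Compton shift (at 180°):
Δλ_max = 2λ_C = 2 × 2.4263 = 4.8526 pm

Final wavelength:
λ' = 3.5823 + 4.8526 = 8.4349 pm

Minimum photon energy (maximum energy to electron):
E'_min = hc/λ' = 146.9888 keV

Maximum electron kinetic energy:
K_max = E₀ - E'_min = 346.1000 - 146.9888 = 199.1112 keV

(Intermediate values are shown rounded; full precision is carried through to the final answer.)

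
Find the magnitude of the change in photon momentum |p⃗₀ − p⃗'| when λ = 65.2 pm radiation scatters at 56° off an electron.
9.4663e-24 kg·m/s

Photon momentum magnitude is p = h/λ.

Initial momentum:
p₀ = h/λ = 6.6261e-34/6.5200e-11 = 1.0163e-23 kg·m/s

After scattering:
λ' = λ + Δλ = 65.2 + 1.0695 = 66.2695 pm
p' = h/λ' = 6.6261e-34/6.6270e-11 = 9.9987e-24 kg·m/s

Momentum is a vector; the scattered photon's direction makes angle θ = 56° with the incident direction. The magnitude of the vector change Δp⃗ = p⃗₀ − p⃗' is found from the law of cosines:
|Δp⃗|² = p₀² + p'² − 2p₀p'cos θ
|Δp⃗|² = (1.0163e-23)² + (9.9987e-24)² − 2·1.0163e-23·9.9987e-24·cos(56°)
|Δp⃗| = 9.4663e-24 kg·m/s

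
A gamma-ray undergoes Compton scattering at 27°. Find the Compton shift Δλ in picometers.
0.2645 pm

Using the Compton scattering formula:
Δλ = λ_C(1 - cos θ)

where λ_C = h/(m_e·c) ≈ 2.4263 pm is the Compton wavelength of an electron.

For θ = 27°:
cos(27°) = 0.8910
1 - cos(27°) = 0.1090

Δλ = 2.4263 × 0.1090
Δλ = 0.2645 pm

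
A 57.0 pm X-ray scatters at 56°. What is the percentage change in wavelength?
1.8764%

Calculate the Compton shift:
Δλ = λ_C(1 - cos(56°))
Δλ = 2.4263 × (1 - cos(56°))
Δλ = 2.4263 × 0.4408
Δλ = 1.0695 pm

Percentage change:
(Δλ/λ₀) × 100 = (1.0695/57.0) × 100
= 1.8764%

(Intermediate values are shown rounded; full precision is carried through to the final answer.)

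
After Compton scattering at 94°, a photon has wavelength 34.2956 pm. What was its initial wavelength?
31.7000 pm

From λ' = λ + Δλ, we have λ = λ' - Δλ

First calculate the Compton shift:
Δλ = λ_C(1 - cos θ)
Δλ = 2.4263 × (1 - cos(94°))
Δλ = 2.4263 × 1.0698
Δλ = 2.5956 pm

Initial wavelength:
λ = λ' - Δλ
λ = 34.2956 - 2.5956
λ = 31.7000 pm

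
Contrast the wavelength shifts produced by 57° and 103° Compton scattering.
103° produces the larger shift by a factor of 2.690

Calculate both shifts using Δλ = λ_C(1 - cos θ):

For θ₁ = 57°:
Δλ₁ = 2.4263 × (1 - cos(57°))
Δλ₁ = 2.4263 × 0.4554
Δλ₁ = 1.1048 pm

For θ₂ = 103°:
Δλ₂ = 2.4263 × (1 - cos(103°))
Δλ₂ = 2.4263 × 1.2250
Δλ₂ = 2.9721 pm

The 103° angle produces the larger shift.
Ratio: 2.9721/1.1048 = 2.690

(Intermediate values are shown rounded; full precision is carried through to the final answer.)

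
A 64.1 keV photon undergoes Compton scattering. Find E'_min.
51.2439 keV (at θ = 180°)

The scattered photon has minimum energy when its wavelength is maximum, i.e., when the Compton shift Δλ = λ_C(1 − cos θ) is maximum. This occurs at θ = 180° (backscattering), giving Δλ_max = 2λ_C = 4.8526 pm.

Initial wavelength: λ₀ = hc/E₀ = 19.3423 pm
Maximum final wavelength: λ'_max = λ₀ + 2λ_C = 19.3423 + 4.8526 = 24.1949 pm
Minimum final energy: E'_min = hc/λ'_max = 51.2439 keV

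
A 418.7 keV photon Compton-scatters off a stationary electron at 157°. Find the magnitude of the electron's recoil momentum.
3.0569e-22 kg·m/s

The electron is initially at rest, so by conservation of momentum:
p⃗_e = p⃗₀ − p⃗'  (incident photon momentum minus scattered photon momentum)

Photon momentum magnitudes (p = h/λ = E/c):
λ₀ = hc/E₀ = 2.9612 pm → p₀ = h/λ₀ = 2.2377e-22 kg·m/s
Δλ = λ_C(1 − cos 157°) = 4.6597 pm
λ' = 7.6209 pm → p' = h/λ' = 8.6946e-23 kg·m/s

The scattered photon makes angle θ = 157° with the incident direction, so by the law of cosines:
|p⃗_e|² = p₀² + p'² − 2p₀p'cos θ
|p⃗_e|² = (2.2377e-22)² + (8.6946e-23)² − 2·2.2377e-22·8.6946e-23·cos(157°)
|p⃗_e| = 3.0569e-22 kg·m/s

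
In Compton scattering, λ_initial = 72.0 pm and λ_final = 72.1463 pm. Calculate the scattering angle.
20.00°

First find the wavelength shift:
Δλ = λ' - λ = 72.1463 - 72.0 = 0.1463 pm

Using Δλ = λ_C(1 - cos θ), with λ_C = h/(m_e·c) ≈ 2.42631024 pm:
cos θ = 1 - Δλ/λ_C
cos θ = 1 - 0.1463/2.42631024
cos θ = 0.939703

θ = arccos(0.939703)
θ = 20.00°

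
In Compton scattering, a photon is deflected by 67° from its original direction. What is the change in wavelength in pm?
1.4783 pm

Using the Compton scattering formula:
Δλ = λ_C(1 - cos θ)

where λ_C = h/(m_e·c) ≈ 2.4263 pm is the Compton wavelength of an electron.

For θ = 67°:
cos(67°) = 0.3907
1 - cos(67°) = 0.6093

Δλ = 2.4263 × 0.6093
Δλ = 1.4783 pm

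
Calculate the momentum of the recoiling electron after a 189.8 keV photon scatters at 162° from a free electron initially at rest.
1.5842e-22 kg·m/s

The electron is initially at rest, so by conservation of momentum:
p⃗_e = p⃗₀ − p⃗'  (incident photon momentum minus scattered photon momentum)

Photon momentum magnitudes (p = h/λ = E/c):
λ₀ = hc/E₀ = 6.5324 pm → p₀ = h/λ₀ = 1.0143e-22 kg·m/s
Δλ = λ_C(1 − cos 162°) = 4.7339 pm
λ' = 11.2662 pm → p' = h/λ' = 5.8814e-23 kg·m/s

The scattered photon makes angle θ = 162° with the incident direction, so by the law of cosines:
|p⃗_e|² = p₀² + p'² − 2p₀p'cos θ
|p⃗_e|² = (1.0143e-22)² + (5.8814e-23)² − 2·1.0143e-22·5.8814e-23·cos(162°)
|p⃗_e| = 1.5842e-22 kg·m/s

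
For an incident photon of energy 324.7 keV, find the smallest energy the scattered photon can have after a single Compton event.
142.9865 keV (at θ = 180°)

The scattered photon has minimum energy when its wavelength is maximum, i.e., when the Compton shift Δλ = λ_C(1 − cos θ) is maximum. This occurs at θ = 180° (backscattering), giving Δλ_max = 2λ_C = 4.8526 pm.

Initial wavelength: λ₀ = hc/E₀ = 3.8184 pm
Maximum final wavelength: λ'_max = λ₀ + 2λ_C = 3.8184 + 4.8526 = 8.6710 pm
Minimum final energy: E'_min = hc/λ'_max = 142.9865 keV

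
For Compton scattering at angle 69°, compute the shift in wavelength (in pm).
1.5568 pm

Using the Compton scattering formula:
Δλ = λ_C(1 - cos θ)

where λ_C = h/(m_e·c) ≈ 2.4263 pm is the Compton wavelength of an electron.

For θ = 69°:
cos(69°) = 0.3584
1 - cos(69°) = 0.6416

Δλ = 2.4263 × 0.6416
Δλ = 1.5568 pm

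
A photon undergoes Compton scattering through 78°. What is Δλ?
1.9219 pm

Using the Compton scattering formula:
Δλ = λ_C(1 - cos θ)

where λ_C = h/(m_e·c) ≈ 2.4263 pm is the Compton wavelength of an electron.

For θ = 78°:
cos(78°) = 0.2079
1 - cos(78°) = 0.7921

Δλ = 2.4263 × 0.7921
Δλ = 1.9219 pm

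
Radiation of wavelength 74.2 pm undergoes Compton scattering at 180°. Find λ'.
79.0526 pm

Using the Compton formula: λ' = λ + λ_C(1 − cos θ)

For θ = 180°, cos θ = -1 (exact) = -1.0000, so:
1 − cos 180° = 1 − (-1) = 2.0000

Δλ = λ_C × 2.0000 = 2.4263 × 2.0000 = 4.8526 pm

λ' = 74.2 + 4.8526 = 79.0526 pm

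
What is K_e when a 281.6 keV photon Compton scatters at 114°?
122.9718 keV

By energy conservation: K_e = E_initial - E_final

First find the scattered photon energy:
Initial wavelength: λ = hc/E = 4.4028 pm
Compton shift: Δλ = λ_C(1 - cos(114°)) = 3.4132 pm
Final wavelength: λ' = 4.4028 + 3.4132 = 7.8160 pm
Final photon energy: E' = hc/λ' = 158.6282 keV

Electron kinetic energy:
K_e = E - E' = 281.6000 - 158.6282 = 122.9718 keV

(Intermediate values are shown rounded; full precision is carried through to the final answer.)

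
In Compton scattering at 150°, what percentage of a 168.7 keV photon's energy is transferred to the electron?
0.3812 (or 38.12%)

Calculate initial and final photon energies:

Initial: E₀ = 168.7 keV → λ₀ = 7.3494 pm
Compton shift: Δλ = 4.5276 pm
Final wavelength: λ' = 11.8769 pm
Final energy: E' = 104.3906 keV

Fractional energy loss:
(E₀ - E')/E₀ = (168.7000 - 104.3906)/168.7000
= 64.3094/168.7000
= 0.3812
= 38.12%

(Intermediate values are shown rounded; full precision is carried through to the final answer.)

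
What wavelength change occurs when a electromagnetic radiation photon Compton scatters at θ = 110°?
3.2562 pm

Using the Compton scattering formula:
Δλ = λ_C(1 - cos θ)

where λ_C = h/(m_e·c) ≈ 2.4263 pm is the Compton wavelength of an electron.

For θ = 110°:
cos(110°) = -0.3420
1 - cos(110°) = 1.3420

Δλ = 2.4263 × 1.3420
Δλ = 3.2562 pm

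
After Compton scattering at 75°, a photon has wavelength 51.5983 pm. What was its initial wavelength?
49.8000 pm

From λ' = λ + Δλ, we have λ = λ' - Δλ

First calculate the Compton shift:
Δλ = λ_C(1 - cos θ)
Δλ = 2.4263 × (1 - cos(75°))
Δλ = 2.4263 × 0.7412
Δλ = 1.7983 pm

Initial wavelength:
λ = λ' - Δλ
λ = 51.5983 - 1.7983
λ = 49.8000 pm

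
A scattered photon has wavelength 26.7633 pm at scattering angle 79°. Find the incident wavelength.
24.8000 pm

From λ' = λ + Δλ, we have λ = λ' - Δλ

First calculate the Compton shift:
Δλ = λ_C(1 - cos θ)
Δλ = 2.4263 × (1 - cos(79°))
Δλ = 2.4263 × 0.8092
Δλ = 1.9633 pm

Initial wavelength:
λ = λ' - Δλ
λ = 26.7633 - 1.9633
λ = 24.8000 pm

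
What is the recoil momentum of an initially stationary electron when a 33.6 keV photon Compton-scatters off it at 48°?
1.4456e-23 kg·m/s

The electron is initially at rest, so by conservation of momentum:
p⃗_e = p⃗₀ − p⃗'  (incident photon momentum minus scattered photon momentum)

Photon momentum magnitudes (p = h/λ = E/c):
λ₀ = hc/E₀ = 36.9001 pm → p₀ = h/λ₀ = 1.7957e-23 kg·m/s
Δλ = λ_C(1 − cos 48°) = 0.8028 pm
λ' = 37.7029 pm → p' = h/λ' = 1.7574e-23 kg·m/s

The scattered photon makes angle θ = 48° with the incident direction, so by the law of cosines:
|p⃗_e|² = p₀² + p'² − 2p₀p'cos θ
|p⃗_e|² = (1.7957e-23)² + (1.7574e-23)² − 2·1.7957e-23·1.7574e-23·cos(48°)
|p⃗_e| = 1.4456e-23 kg·m/s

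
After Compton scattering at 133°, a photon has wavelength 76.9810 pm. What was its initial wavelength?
72.9000 pm

From λ' = λ + Δλ, we have λ = λ' - Δλ

First calculate the Compton shift:
Δλ = λ_C(1 - cos θ)
Δλ = 2.4263 × (1 - cos(133°))
Δλ = 2.4263 × 1.6820
Δλ = 4.0810 pm

Initial wavelength:
λ = λ' - Δλ
λ = 76.9810 - 4.0810
λ = 72.9000 pm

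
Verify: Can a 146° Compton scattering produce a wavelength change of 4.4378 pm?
Yes, consistent

Calculate the expected shift for θ = 146°:

Δλ_expected = λ_C(1 - cos(146°))
Δλ_expected = 2.4263 × (1 - cos(146°))
Δλ_expected = 2.4263 × 1.8290
Δλ_expected = 4.4378 pm

Given shift: 4.4378 pm
Expected shift: 4.4378 pm
Difference: 0.0000 pm

The values match. This is consistent with Compton scattering at the stated angle.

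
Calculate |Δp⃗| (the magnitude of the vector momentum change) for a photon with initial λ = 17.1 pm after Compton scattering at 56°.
3.5370e-23 kg·m/s

Photon momentum magnitude is p = h/λ.

Initial momentum:
p₀ = h/λ = 6.6261e-34/1.7100e-11 = 3.8749e-23 kg·m/s

After scattering:
λ' = λ + Δλ = 17.1 + 1.0695 = 18.1695 pm
p' = h/λ' = 6.6261e-34/1.8170e-11 = 3.6468e-23 kg·m/s

Momentum is a vector; the scattered photon's direction makes angle θ = 56° with the incident direction. The magnitude of the vector change Δp⃗ = p⃗₀ − p⃗' is found from the law of cosines:
|Δp⃗|² = p₀² + p'² − 2p₀p'cos θ
|Δp⃗|² = (3.8749e-23)² + (3.6468e-23)² − 2·3.8749e-23·3.6468e-23·cos(56°)
|Δp⃗| = 3.5370e-23 kg·m/s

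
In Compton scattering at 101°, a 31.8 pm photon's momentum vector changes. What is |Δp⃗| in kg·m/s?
3.0837e-23 kg·m/s

Photon momentum magnitude is p = h/λ.

Initial momentum:
p₀ = h/λ = 6.6261e-34/3.1800e-11 = 2.0837e-23 kg·m/s

After scattering:
λ' = λ + Δλ = 31.8 + 2.8893 = 34.6893 pm
p' = h/λ' = 6.6261e-34/3.4689e-11 = 1.9101e-23 kg·m/s

Momentum is a vector; the scattered photon's direction makes angle θ = 101° with the incident direction. The magnitude of the vector change Δp⃗ = p⃗₀ − p⃗' is found from the law of cosines:
|Δp⃗|² = p₀² + p'² − 2p₀p'cos θ
|Δp⃗|² = (2.0837e-23)² + (1.9101e-23)² − 2·2.0837e-23·1.9101e-23·cos(101°)
|Δp⃗| = 3.0837e-23 kg·m/s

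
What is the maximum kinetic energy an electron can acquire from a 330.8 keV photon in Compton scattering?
186.6429 keV

Maximum energy transfer occurs at θ = 180° (backscattering).

Initial photon: E₀ = 330.8 keV → λ₀ = 3.7480 pm

Maximum Compton shift (at 180°):
Δλ_max = 2λ_C = 2 × 2.4263 = 4.8526 pm

Final wavelength:
λ' = 3.7480 + 4.8526 = 8.6006 pm

Minimum photon energy (maximum energy to electron):
E'_min = hc/λ' = 144.1571 keV

Maximum electron kinetic energy:
K_max = E₀ - E'_min = 330.8000 - 144.1571 = 186.6429 keV

(Intermediate values are shown rounded; full precision is carried through to the final answer.)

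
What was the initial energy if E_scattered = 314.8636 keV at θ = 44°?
380.7000 keV

Convert final energy to wavelength (hc ≈ 1239.842 keV·pm):
λ' = hc/E' = 1239.842 / 314.8636 = 3.9377 pm

Calculate the Compton shift:
Δλ = λ_C(1 - cos(44°))
Δλ = 2.4263 × (1 - cos(44°))
Δλ = 0.6810 pm

Initial wavelength:
λ = λ' - Δλ = 3.9377 - 0.6810 = 3.2567 pm

Initial energy:
E = hc/λ = 1239.842 / 3.2567 = 380.7000 keV

(Intermediate values are shown rounded; full precision is carried through to the final answer.)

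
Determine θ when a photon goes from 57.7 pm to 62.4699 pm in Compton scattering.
165.00°

First find the wavelength shift:
Δλ = λ' - λ = 62.4699 - 57.7 = 4.7699 pm

Using Δλ = λ_C(1 - cos θ), with λ_C = h/(m_e·c) ≈ 2.42631024 pm:
cos θ = 1 - Δλ/λ_C
cos θ = 1 - 4.7699/2.42631024
cos θ = -0.965907

θ = arccos(-0.965907)
θ = 165.00°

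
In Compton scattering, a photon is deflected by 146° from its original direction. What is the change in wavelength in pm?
4.4378 pm

Using the Compton scattering formula:
Δλ = λ_C(1 - cos θ)

where λ_C = h/(m_e·c) ≈ 2.4263 pm is the Compton wavelength of an electron.

For θ = 146°:
cos(146°) = -0.8290
1 - cos(146°) = 1.8290

Δλ = 2.4263 × 1.8290
Δλ = 4.4378 pm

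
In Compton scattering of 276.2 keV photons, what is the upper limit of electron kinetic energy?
143.4766 keV

Maximum energy transfer occurs at θ = 180° (backscattering).

Initial photon: E₀ = 276.2 keV → λ₀ = 4.4889 pm

Maximum Compton shift (at 180°):
Δλ_max = 2λ_C = 2 × 2.4263 = 4.8526 pm

Final wavelength:
λ' = 4.4889 + 4.8526 = 9.3415 pm

Minimum photon energy (maximum energy to electron):
E'_min = hc/λ' = 132.7234 keV

Maximum electron kinetic energy:
K_max = E₀ - E'_min = 276.2000 - 132.7234 = 143.4766 keV

(Intermediate values are shown rounded; full precision is carried through to the final answer.)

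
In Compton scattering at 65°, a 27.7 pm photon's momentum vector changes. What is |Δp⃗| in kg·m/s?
2.5105e-23 kg·m/s

Photon momentum magnitude is p = h/λ.

Initial momentum:
p₀ = h/λ = 6.6261e-34/2.7700e-11 = 2.3921e-23 kg·m/s

After scattering:
λ' = λ + Δλ = 27.7 + 1.4009 = 29.1009 pm
p' = h/λ' = 6.6261e-34/2.9101e-11 = 2.2769e-23 kg·m/s

Momentum is a vector; the scattered photon's direction makes angle θ = 65° with the incident direction. The magnitude of the vector change Δp⃗ = p⃗₀ − p⃗' is found from the law of cosines:
|Δp⃗|² = p₀² + p'² − 2p₀p'cos θ
|Δp⃗|² = (2.3921e-23)² + (2.2769e-23)² − 2·2.3921e-23·2.2769e-23·cos(65°)
|Δp⃗| = 2.5105e-23 kg·m/s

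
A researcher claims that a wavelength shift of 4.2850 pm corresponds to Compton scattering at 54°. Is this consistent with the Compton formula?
No, inconsistent

Calculate the expected shift for θ = 54°:

Δλ_expected = λ_C(1 - cos(54°))
Δλ_expected = 2.4263 × (1 - cos(54°))
Δλ_expected = 2.4263 × 0.4122
Δλ_expected = 1.0002 pm

Given shift: 4.2850 pm
Expected shift: 1.0002 pm
Difference: 3.2848 pm

The values do not match. The given shift corresponds to θ ≈ 140.0°, not 54°.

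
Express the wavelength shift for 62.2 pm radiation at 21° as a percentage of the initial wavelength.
0.2591%

Calculate the Compton shift:
Δλ = λ_C(1 - cos(21°))
Δλ = 2.4263 × (1 - cos(21°))
Δλ = 2.4263 × 0.0664
Δλ = 0.1612 pm

Percentage change:
(Δλ/λ₀) × 100 = (0.1612/62.2) × 100
= 0.2591%

(Intermediate values are shown rounded; full precision is carried through to the final answer.)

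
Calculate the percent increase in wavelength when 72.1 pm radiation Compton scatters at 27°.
0.3668%

Calculate the Compton shift:
Δλ = λ_C(1 - cos(27°))
Δλ = 2.4263 × (1 - cos(27°))
Δλ = 2.4263 × 0.1090
Δλ = 0.2645 pm

Percentage change:
(Δλ/λ₀) × 100 = (0.2645/72.1) × 100
= 0.3668%

(Intermediate values are shown rounded; full precision is carried through to the final answer.)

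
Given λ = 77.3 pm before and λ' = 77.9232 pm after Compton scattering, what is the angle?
42.00°

First find the wavelength shift:
Δλ = λ' - λ = 77.9232 - 77.3 = 0.6232 pm

Using Δλ = λ_C(1 - cos θ), with λ_C = h/(m_e·c) ≈ 2.42631024 pm:
cos θ = 1 - Δλ/λ_C
cos θ = 1 - 0.6232/2.42631024
cos θ = 0.743149

θ = arccos(0.743149)
θ = 42.00°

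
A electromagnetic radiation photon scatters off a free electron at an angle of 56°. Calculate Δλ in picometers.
1.0695 pm

Using the Compton scattering formula:
Δλ = λ_C(1 - cos θ)

where λ_C = h/(m_e·c) ≈ 2.4263 pm is the Compton wavelength of an electron.

For θ = 56°:
cos(56°) = 0.5592
1 - cos(56°) = 0.4408

Δλ = 2.4263 × 0.4408
Δλ = 1.0695 pm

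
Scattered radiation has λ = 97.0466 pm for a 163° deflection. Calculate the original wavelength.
92.3000 pm

From λ' = λ + Δλ, we have λ = λ' - Δλ

First calculate the Compton shift:
Δλ = λ_C(1 - cos θ)
Δλ = 2.4263 × (1 - cos(163°))
Δλ = 2.4263 × 1.9563
Δλ = 4.7466 pm

Initial wavelength:
λ = λ' - Δλ
λ = 97.0466 - 4.7466
λ = 92.3000 pm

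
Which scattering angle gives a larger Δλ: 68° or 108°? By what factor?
108° produces the larger shift by a factor of 2.093

Calculate both shifts using Δλ = λ_C(1 - cos θ):

For θ₁ = 68°:
Δλ₁ = 2.4263 × (1 - cos(68°))
Δλ₁ = 2.4263 × 0.6254
Δλ₁ = 1.5174 pm

For θ₂ = 108°:
Δλ₂ = 2.4263 × (1 - cos(108°))
Δλ₂ = 2.4263 × 1.3090
Δλ₂ = 3.1761 pm

The 108° angle produces the larger shift.
Ratio: 3.1761/1.5174 = 2.093

(Intermediate values are shown rounded; full precision is carried through to the final answer.)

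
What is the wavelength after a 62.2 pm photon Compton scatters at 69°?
63.7568 pm

Using the Compton scattering formula:
λ' = λ + Δλ = λ + λ_C(1 - cos θ)

Given:
- Initial wavelength λ = 62.2 pm
- Scattering angle θ = 69°
- Compton wavelength λ_C ≈ 2.4263 pm

Calculate the shift:
Δλ = 2.4263 × (1 - cos(69°))
Δλ = 2.4263 × 0.6416
Δλ = 1.5568 pm

Final wavelength:
λ' = 62.2 + 1.5568 = 63.7568 pm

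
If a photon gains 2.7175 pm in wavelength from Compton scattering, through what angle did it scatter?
96.89°

From the Compton formula Δλ = λ_C(1 - cos θ), we can solve for θ:

cos θ = 1 - Δλ/λ_C

Given:
- Δλ = 2.7175 pm
- λ_C = h/(m_e·c) ≈ 2.42631024 pm

cos θ = 1 - 2.7175/2.42631024
cos θ = 1 - 1.120013
cos θ = -0.120013

θ = arccos(-0.120013)
θ = 96.89°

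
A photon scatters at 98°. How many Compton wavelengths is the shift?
1.1392 λ_C

The Compton shift formula is:
Δλ = λ_C(1 - cos θ)

Dividing both sides by λ_C:
Δλ/λ_C = 1 - cos θ

For θ = 98°:
Δλ/λ_C = 1 - cos(98°)
Δλ/λ_C = 1 - -0.1392
Δλ/λ_C = 1.1392

This means the shift is 1.1392 × λ_C = 2.7640 pm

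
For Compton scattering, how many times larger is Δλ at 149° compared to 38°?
149° produces the larger shift by a factor of 8.761

Calculate both shifts using Δλ = λ_C(1 - cos θ):

For θ₁ = 38°:
Δλ₁ = 2.4263 × (1 - cos(38°))
Δλ₁ = 2.4263 × 0.2120
Δλ₁ = 0.5144 pm

For θ₂ = 149°:
Δλ₂ = 2.4263 × (1 - cos(149°))
Δλ₂ = 2.4263 × 1.8572
Δλ₂ = 4.5061 pm

The 149° angle produces the larger shift.
Ratio: 4.5061/0.5144 = 8.761

(Intermediate values are shown rounded; full precision is carried through to the final answer.)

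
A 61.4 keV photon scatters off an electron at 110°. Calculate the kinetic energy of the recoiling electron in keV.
8.5261 keV

By energy conservation: K_e = E_initial - E_final

First find the scattered photon energy:
Initial wavelength: λ = hc/E = 20.1929 pm
Compton shift: Δλ = λ_C(1 - cos(110°)) = 3.2562 pm
Final wavelength: λ' = 20.1929 + 3.2562 = 23.4490 pm
Final photon energy: E' = hc/λ' = 52.8739 keV

Electron kinetic energy:
K_e = E - E' = 61.4000 - 52.8739 = 8.5261 keV

(Intermediate values are shown rounded; full precision is carried through to the final answer.)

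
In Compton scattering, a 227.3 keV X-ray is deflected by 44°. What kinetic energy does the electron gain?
25.2272 keV

By energy conservation: K_e = E_initial - E_final

First find the scattered photon energy:
Initial wavelength: λ = hc/E = 5.4547 pm
Compton shift: Δλ = λ_C(1 - cos(44°)) = 0.6810 pm
Final wavelength: λ' = 5.4547 + 0.6810 = 6.1356 pm
Final photon energy: E' = hc/λ' = 202.0728 keV

Electron kinetic energy:
K_e = E - E' = 227.3000 - 202.0728 = 25.2272 keV

(Intermediate values are shown rounded; full precision is carried through to the final answer.)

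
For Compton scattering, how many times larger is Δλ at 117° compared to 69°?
117° produces the larger shift by a factor of 2.266

Calculate both shifts using Δλ = λ_C(1 - cos θ):

For θ₁ = 69°:
Δλ₁ = 2.4263 × (1 - cos(69°))
Δλ₁ = 2.4263 × 0.6416
Δλ₁ = 1.5568 pm

For θ₂ = 117°:
Δλ₂ = 2.4263 × (1 - cos(117°))
Δλ₂ = 2.4263 × 1.4540
Δλ₂ = 3.5278 pm

The 117° angle produces the larger shift.
Ratio: 3.5278/1.5568 = 2.266

(Intermediate values are shown rounded; full precision is carried through to the final answer.)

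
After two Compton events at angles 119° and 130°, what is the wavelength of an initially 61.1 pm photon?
68.6885 pm

Apply Compton shift twice:

First scattering at θ₁ = 119°:
Δλ₁ = λ_C(1 - cos(119°))
Δλ₁ = 2.4263 × 1.4848
Δλ₁ = 3.6026 pm

After first scattering:
λ₁ = 61.1 + 3.6026 = 64.7026 pm

Second scattering at θ₂ = 130°:
Δλ₂ = λ_C(1 - cos(130°))
Δλ₂ = 2.4263 × 1.6428
Δλ₂ = 3.9859 pm

Final wavelength:
λ₂ = 64.7026 + 3.9859 = 68.6885 pm

Total shift: Δλ_total = 3.6026 + 3.9859 = 7.5885 pm

(Intermediate values are shown rounded; full precision is carried through to the final answer.)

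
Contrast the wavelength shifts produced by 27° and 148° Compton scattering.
148° produces the larger shift by a factor of 16.956

Calculate both shifts using Δλ = λ_C(1 - cos θ):

For θ₁ = 27°:
Δλ₁ = 2.4263 × (1 - cos(27°))
Δλ₁ = 2.4263 × 0.1090
Δλ₁ = 0.2645 pm

For θ₂ = 148°:
Δλ₂ = 2.4263 × (1 - cos(148°))
Δλ₂ = 2.4263 × 1.8480
Δλ₂ = 4.4839 pm

The 148° angle produces the larger shift.
Ratio: 4.4839/0.2645 = 16.956

(Intermediate values are shown rounded; full precision is carried through to the final answer.)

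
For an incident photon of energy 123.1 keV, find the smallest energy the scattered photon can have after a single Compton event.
83.0746 keV (at θ = 180°)

The scattered photon has minimum energy when its wavelength is maximum, i.e., when the Compton shift Δλ = λ_C(1 − cos θ) is maximum. This occurs at θ = 180° (backscattering), giving Δλ_max = 2λ_C = 4.8526 pm.

Initial wavelength: λ₀ = hc/E₀ = 10.0718 pm
Maximum final wavelength: λ'_max = λ₀ + 2λ_C = 10.0718 + 4.8526 = 14.9244 pm
Minimum final energy: E'_min = hc/λ'_max = 83.0746 keV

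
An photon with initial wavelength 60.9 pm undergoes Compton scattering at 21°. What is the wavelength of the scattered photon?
61.0612 pm

Using the Compton scattering formula:
λ' = λ + Δλ = λ + λ_C(1 - cos θ)

Given:
- Initial wavelength λ = 60.9 pm
- Scattering angle θ = 21°
- Compton wavelength λ_C ≈ 2.4263 pm

Calculate the shift:
Δλ = 2.4263 × (1 - cos(21°))
Δλ = 2.4263 × 0.0664
Δλ = 0.1612 pm

Final wavelength:
λ' = 60.9 + 0.1612 = 61.0612 pm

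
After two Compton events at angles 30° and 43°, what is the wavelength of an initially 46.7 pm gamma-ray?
47.6769 pm

Apply Compton shift twice:

First scattering at θ₁ = 30°:
Δλ₁ = λ_C(1 - cos(30°))
Δλ₁ = 2.4263 × 0.1340
Δλ₁ = 0.3251 pm

After first scattering:
λ₁ = 46.7 + 0.3251 = 47.0251 pm

Second scattering at θ₂ = 43°:
Δλ₂ = λ_C(1 - cos(43°))
Δλ₂ = 2.4263 × 0.2686
Δλ₂ = 0.6518 pm

Final wavelength:
λ₂ = 47.0251 + 0.6518 = 47.6769 pm

Total shift: Δλ_total = 0.3251 + 0.6518 = 0.9769 pm

(Intermediate values are shown rounded; full precision is carried through to the final answer.)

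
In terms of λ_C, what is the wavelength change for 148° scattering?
1.8480 λ_C

The Compton shift formula is:
Δλ = λ_C(1 - cos θ)

Dividing both sides by λ_C:
Δλ/λ_C = 1 - cos θ

For θ = 148°:
Δλ/λ_C = 1 - cos(148°)
Δλ/λ_C = 1 - -0.8480
Δλ/λ_C = 1.8480

This means the shift is 1.8480 × λ_C = 4.4839 pm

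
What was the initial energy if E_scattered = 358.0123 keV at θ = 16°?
368.0000 keV

Convert final energy to wavelength (hc ≈ 1239.842 keV·pm):
λ' = hc/E' = 1239.842 / 358.0123 = 3.4631 pm

Calculate the Compton shift:
Δλ = λ_C(1 - cos(16°))
Δλ = 2.4263 × (1 - cos(16°))
Δλ = 0.0940 pm

Initial wavelength:
λ = λ' - Δλ = 3.4631 - 0.0940 = 3.3691 pm

Initial energy:
E = hc/λ = 1239.842 / 3.3691 = 368.0000 keV

(Intermediate values are shown rounded; full precision is carried through to the final answer.)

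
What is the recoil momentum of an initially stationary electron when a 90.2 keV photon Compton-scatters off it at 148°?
8.1344e-23 kg·m/s

The electron is initially at rest, so by conservation of momentum:
p⃗_e = p⃗₀ − p⃗'  (incident photon momentum minus scattered photon momentum)

Photon momentum magnitudes (p = h/λ = E/c):
λ₀ = hc/E₀ = 13.7455 pm → p₀ = h/λ₀ = 4.8205e-23 kg·m/s
Δλ = λ_C(1 − cos 148°) = 4.4839 pm
λ' = 18.2294 pm → p' = h/λ' = 3.6348e-23 kg·m/s

The scattered photon makes angle θ = 148° with the incident direction, so by the law of cosines:
|p⃗_e|² = p₀² + p'² − 2p₀p'cos θ
|p⃗_e|² = (4.8205e-23)² + (3.6348e-23)² − 2·4.8205e-23·3.6348e-23·cos(148°)
|p⃗_e| = 8.1344e-23 kg·m/s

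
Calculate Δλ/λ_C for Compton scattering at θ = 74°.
0.7244 λ_C

The Compton shift formula is:
Δλ = λ_C(1 - cos θ)

Dividing both sides by λ_C:
Δλ/λ_C = 1 - cos θ

For θ = 74°:
Δλ/λ_C = 1 - cos(74°)
Δλ/λ_C = 1 - 0.2756
Δλ/λ_C = 0.7244

This means the shift is 0.7244 × λ_C = 1.7575 pm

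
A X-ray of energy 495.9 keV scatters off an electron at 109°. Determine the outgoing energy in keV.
216.8911 keV

First convert energy to wavelength:
λ = hc/E, with hc ≈ 1239.842 keV·pm (i.e. 1239.842 eV·nm)

For E = 495.9 keV = 495900 eV:
λ = 1239.842 keV·pm / 495.9 keV
λ = 2.5002 pm

Calculate the Compton shift:
Δλ = λ_C(1 - cos(109°)) = 2.4263 × 1.3256
Δλ = 3.2162 pm

Final wavelength:
λ' = 2.5002 + 3.2162 = 5.7164 pm

Final energy:
E' = hc/λ' = 1239.842 / 5.7164 = 216.8911 keV

(Intermediate values are shown rounded; full precision is carried through to the final answer.)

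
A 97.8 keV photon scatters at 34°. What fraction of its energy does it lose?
0.0317 (or 3.17%)

Calculate initial and final photon energies:

Initial: E₀ = 97.8 keV → λ₀ = 12.6773 pm
Compton shift: Δλ = 0.4148 pm
Final wavelength: λ' = 13.0921 pm
Final energy: E' = 94.7013 keV

Fractional energy loss:
(E₀ - E')/E₀ = (97.8000 - 94.7013)/97.8000
= 3.0987/97.8000
= 0.0317
= 3.17%

(Intermediate values are shown rounded; full precision is carried through to the final answer.)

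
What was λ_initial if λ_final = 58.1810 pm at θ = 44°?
57.5000 pm

From λ' = λ + Δλ, we have λ = λ' - Δλ

First calculate the Compton shift:
Δλ = λ_C(1 - cos θ)
Δλ = 2.4263 × (1 - cos(44°))
Δλ = 2.4263 × 0.2807
Δλ = 0.6810 pm

Initial wavelength:
λ = λ' - Δλ
λ = 58.1810 - 0.6810
λ = 57.5000 pm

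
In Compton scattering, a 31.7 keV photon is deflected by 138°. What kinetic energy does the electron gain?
3.0934 keV

By energy conservation: K_e = E_initial - E_final

First find the scattered photon energy:
Initial wavelength: λ = hc/E = 39.1117 pm
Compton shift: Δλ = λ_C(1 - cos(138°)) = 4.2294 pm
Final wavelength: λ' = 39.1117 + 4.2294 = 43.3411 pm
Final photon energy: E' = hc/λ' = 28.6066 keV

Electron kinetic energy:
K_e = E - E' = 31.7000 - 28.6066 = 3.0934 keV

(Intermediate values are shown rounded; full precision is carried through to the final answer.)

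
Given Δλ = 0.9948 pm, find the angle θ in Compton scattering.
53.84°

From the Compton formula Δλ = λ_C(1 - cos θ), we can solve for θ:

cos θ = 1 - Δλ/λ_C

Given:
- Δλ = 0.9948 pm
- λ_C = h/(m_e·c) ≈ 2.42631024 pm

cos θ = 1 - 0.9948/2.42631024
cos θ = 1 - 0.410005
cos θ = 0.589995

θ = arccos(0.589995)
θ = 53.84°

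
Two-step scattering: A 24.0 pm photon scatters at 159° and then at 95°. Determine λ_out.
31.3292 pm

Apply Compton shift twice:

First scattering at θ₁ = 159°:
Δλ₁ = λ_C(1 - cos(159°))
Δλ₁ = 2.4263 × 1.9336
Δλ₁ = 4.6915 pm

After first scattering:
λ₁ = 24.0 + 4.6915 = 28.6915 pm

Second scattering at θ₂ = 95°:
Δλ₂ = λ_C(1 - cos(95°))
Δλ₂ = 2.4263 × 1.0872
Δλ₂ = 2.6378 pm

Final wavelength:
λ₂ = 28.6915 + 2.6378 = 31.3292 pm

Total shift: Δλ_total = 4.6915 + 2.6378 = 7.3292 pm

(Intermediate values are shown rounded; full precision is carried through to the final answer.)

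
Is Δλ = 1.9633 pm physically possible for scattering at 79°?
Yes, consistent

Calculate the expected shift for θ = 79°:

Δλ_expected = λ_C(1 - cos(79°))
Δλ_expected = 2.4263 × (1 - cos(79°))
Δλ_expected = 2.4263 × 0.8092
Δλ_expected = 1.9633 pm

Given shift: 1.9633 pm
Expected shift: 1.9633 pm
Difference: 0.0000 pm

The values match. This is consistent with Compton scattering at the stated angle.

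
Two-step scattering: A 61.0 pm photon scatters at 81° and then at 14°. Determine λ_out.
63.1188 pm

Apply Compton shift twice:

First scattering at θ₁ = 81°:
Δλ₁ = λ_C(1 - cos(81°))
Δλ₁ = 2.4263 × 0.8436
Δλ₁ = 2.0468 pm

After first scattering:
λ₁ = 61.0 + 2.0468 = 63.0468 pm

Second scattering at θ₂ = 14°:
Δλ₂ = λ_C(1 - cos(14°))
Δλ₂ = 2.4263 × 0.0297
Δλ₂ = 0.0721 pm

Final wavelength:
λ₂ = 63.0468 + 0.0721 = 63.1188 pm

Total shift: Δλ_total = 2.0468 + 0.0721 = 2.1188 pm

(Intermediate values are shown rounded; full precision is carried through to the final answer.)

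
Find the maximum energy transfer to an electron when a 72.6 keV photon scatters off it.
16.0645 keV

Maximum energy transfer occurs at θ = 180° (backscattering).

Initial photon: E₀ = 72.6 keV → λ₀ = 17.0777 pm

Maximum Compton shift (at 180°):
Δλ_max = 2λ_C = 2 × 2.4263 = 4.8526 pm

Final wavelength:
λ' = 17.0777 + 4.8526 = 21.9303 pm

Minimum photon energy (maximum energy to electron):
E'_min = hc/λ' = 56.5355 keV

Maximum electron kinetic energy:
K_max = E₀ - E'_min = 72.6000 - 56.5355 = 16.0645 keV

(Intermediate values are shown rounded; full precision is carried through to the final answer.)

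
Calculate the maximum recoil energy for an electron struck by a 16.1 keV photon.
0.9544 keV

Maximum energy transfer occurs at θ = 180° (backscattering).

Initial photon: E₀ = 16.1 keV → λ₀ = 77.0088 pm

Maximum Compton shift (at 180°):
Δλ_max = 2λ_C = 2 × 2.4263 = 4.8526 pm

Final wavelength:
λ' = 77.0088 + 4.8526 = 81.8614 pm

Minimum photon energy (maximum energy to electron):
E'_min = hc/λ' = 15.1456 keV

Maximum electron kinetic energy:
K_max = E₀ - E'_min = 16.1000 - 15.1456 = 0.9544 keV

(Intermediate values are shown rounded; full precision is carried through to the final answer.)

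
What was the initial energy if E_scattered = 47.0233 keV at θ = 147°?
56.5999 keV

Convert final energy to wavelength (hc ≈ 1239.842 keV·pm):
λ' = hc/E' = 1239.842 / 47.0233 = 26.3665 pm

Calculate the Compton shift:
Δλ = λ_C(1 - cos(147°))
Δλ = 2.4263 × (1 - cos(147°))
Δλ = 4.4612 pm

Initial wavelength:
λ = λ' - Δλ = 26.3665 - 4.4612 = 21.9054 pm

Initial energy:
E = hc/λ = 1239.842 / 21.9054 = 56.5999 keV

(Intermediate values are shown rounded; full precision is carried through to the final answer.)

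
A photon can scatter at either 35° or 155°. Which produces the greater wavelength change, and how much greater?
155° produces the larger shift by a factor of 10.541

Calculate both shifts using Δλ = λ_C(1 - cos θ):

For θ₁ = 35°:
Δλ₁ = 2.4263 × (1 - cos(35°))
Δλ₁ = 2.4263 × 0.1808
Δλ₁ = 0.4388 pm

For θ₂ = 155°:
Δλ₂ = 2.4263 × (1 - cos(155°))
Δλ₂ = 2.4263 × 1.9063
Δλ₂ = 4.6253 pm

The 155° angle produces the larger shift.
Ratio: 4.6253/0.4388 = 10.541

(Intermediate values are shown rounded; full precision is carried through to the final answer.)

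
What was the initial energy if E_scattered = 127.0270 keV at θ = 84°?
163.4001 keV

Convert final energy to wavelength (hc ≈ 1239.842 keV·pm):
λ' = hc/E' = 1239.842 / 127.0270 = 9.7605 pm

Calculate the Compton shift:
Δλ = λ_C(1 - cos(84°))
Δλ = 2.4263 × (1 - cos(84°))
Δλ = 2.1727 pm

Initial wavelength:
λ = λ' - Δλ = 9.7605 - 2.1727 = 7.5878 pm

Initial energy:
E = hc/λ = 1239.842 / 7.5878 = 163.4001 keV

(Intermediate values are shown rounded; full precision is carried through to the final answer.)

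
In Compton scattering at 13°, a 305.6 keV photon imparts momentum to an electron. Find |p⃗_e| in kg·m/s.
3.6780e-23 kg·m/s

The electron is initially at rest, so by conservation of momentum:
p⃗_e = p⃗₀ − p⃗'  (incident photon momentum minus scattered photon momentum)

Photon momentum magnitudes (p = h/λ = E/c):
λ₀ = hc/E₀ = 4.0571 pm → p₀ = h/λ₀ = 1.6332e-22 kg·m/s
Δλ = λ_C(1 − cos 13°) = 0.0622 pm
λ' = 4.1193 pm → p' = h/λ' = 1.6086e-22 kg·m/s

The scattered photon makes angle θ = 13° with the incident direction, so by the law of cosines:
|p⃗_e|² = p₀² + p'² − 2p₀p'cos θ
|p⃗_e|² = (1.6332e-22)² + (1.6086e-22)² − 2·1.6332e-22·1.6086e-22·cos(13°)
|p⃗_e| = 3.6780e-23 kg·m/s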